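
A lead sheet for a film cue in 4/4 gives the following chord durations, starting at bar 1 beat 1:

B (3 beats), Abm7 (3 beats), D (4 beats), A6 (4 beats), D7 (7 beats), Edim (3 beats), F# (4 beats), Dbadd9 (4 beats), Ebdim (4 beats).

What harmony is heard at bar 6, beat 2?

Edim

Beat 2 of bar 6 is beat (6−1)×4 + 2 = 22 overall.
Running totals: B ends at 3, Abm7 ends at 6, D ends at 10, A6 ends at 14, D7 ends at 21, Edim ends at 24.
Beat 22 falls within Edim.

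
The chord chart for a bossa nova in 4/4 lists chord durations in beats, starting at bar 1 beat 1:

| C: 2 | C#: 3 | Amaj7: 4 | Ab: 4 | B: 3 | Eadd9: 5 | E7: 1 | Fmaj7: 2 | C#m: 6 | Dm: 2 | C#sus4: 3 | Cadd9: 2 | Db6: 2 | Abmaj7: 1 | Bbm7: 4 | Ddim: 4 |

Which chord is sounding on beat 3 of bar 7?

Beat 3 of bar 7 is beat (7−1)×4 + 3 = 27 overall.
Running totals: C ends at 2, C# ends at 5, Amaj7 ends at 9, Ab ends at 13, B ends at 16, Eadd9 ends at 21, E7 ends at 22, Fmaj7 ends at 24, C#m ends at 30.
Beat 27 falls within C#m.

C#m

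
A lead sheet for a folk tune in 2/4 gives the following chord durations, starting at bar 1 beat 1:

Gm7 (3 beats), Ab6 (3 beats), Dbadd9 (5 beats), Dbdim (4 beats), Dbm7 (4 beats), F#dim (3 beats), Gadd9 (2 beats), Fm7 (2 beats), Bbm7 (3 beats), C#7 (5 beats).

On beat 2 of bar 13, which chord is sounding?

Beat 2 of bar 13 is beat (13−1)×2 + 2 = 26 overall.
Running totals: Gm7 ends at 3, Ab6 ends at 6, Dbadd9 ends at 11, Dbdim ends at 15, Dbm7 ends at 19, F#dim ends at 22, Gadd9 ends at 24, Fm7 ends at 26.
Beat 26 falls within Fm7.

Fm7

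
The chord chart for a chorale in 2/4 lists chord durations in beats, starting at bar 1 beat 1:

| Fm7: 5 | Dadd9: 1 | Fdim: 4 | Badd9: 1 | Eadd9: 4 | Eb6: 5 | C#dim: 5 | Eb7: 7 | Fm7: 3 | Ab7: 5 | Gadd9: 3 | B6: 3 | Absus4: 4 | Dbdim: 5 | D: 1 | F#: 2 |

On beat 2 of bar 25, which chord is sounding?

Absus4

Beat 2 of bar 25 is beat (25−1)×2 + 2 = 50 overall.
Running totals: Fm7 ends at 5, Dadd9 ends at 6, Fdim ends at 10, Badd9 ends at 11, Eadd9 ends at 15, Eb6 ends at 20, C#dim ends at 25, Eb7 ends at 32, Fm7 ends at 35, Ab7 ends at 40, Gadd9 ends at 43, B6 ends at 46, Absus4 ends at 50.
Beat 50 falls within Absus4.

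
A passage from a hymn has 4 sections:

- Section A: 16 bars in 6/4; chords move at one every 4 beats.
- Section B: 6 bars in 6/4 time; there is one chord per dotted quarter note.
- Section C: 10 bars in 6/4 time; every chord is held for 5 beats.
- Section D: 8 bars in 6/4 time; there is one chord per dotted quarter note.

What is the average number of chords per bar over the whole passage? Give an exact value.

A: 16 bars of 6 beats is 96 beats; at 4 beats each that's 24 chords.
B: 6 bars of 6 beats is 36 beats; at 1.5 beats each that's 24 chords.
C: 10 bars of 6 beats is 60 beats; at 5 beats each that's 12 chords.
D: 8 bars of 6 beats is 48 beats; at 1.5 beats each that's 32 chords.
Overall: 92 chords over 40 bars → 92/40 = 2.3 chords per bar.

2.3 chords per bar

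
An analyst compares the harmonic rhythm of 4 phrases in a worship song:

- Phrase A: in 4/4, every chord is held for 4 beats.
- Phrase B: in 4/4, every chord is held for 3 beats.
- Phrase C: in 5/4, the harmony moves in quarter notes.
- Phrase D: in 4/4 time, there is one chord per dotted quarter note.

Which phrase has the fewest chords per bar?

Phrase A

A: each chord is 4 beats in 4/4, so 1 per bar.
B: each chord is 3 beats in 4/4, so 4/3 per bar.
C: each chord is 1 beat in 5/4, so 5 per bar.
D: each chord is 1.5 beats in 4/4, so 8/3 per bar.
Slowest is A at 1 chords/bar.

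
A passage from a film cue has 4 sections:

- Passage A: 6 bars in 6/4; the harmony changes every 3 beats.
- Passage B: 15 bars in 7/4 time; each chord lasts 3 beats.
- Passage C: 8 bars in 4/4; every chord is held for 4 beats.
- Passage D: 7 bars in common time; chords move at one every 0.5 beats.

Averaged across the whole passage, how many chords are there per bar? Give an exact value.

A: 6 bars of 6 beats is 36 beats; at 3 beats each that's 12 chords.
B: 15 bars of 7 beats is 105 beats; at 3 beats each that's 35 chords.
C: 8 bars of 4 beats is 32 beats; at 4 beats each that's 8 chords.
D: 7 bars of 4 beats is 28 beats; at 0.5 beats each that's 56 chords.
Overall: 111 chords over 36 bars → 111/36 = 37/12 chords per bar.

37/12 chords per bar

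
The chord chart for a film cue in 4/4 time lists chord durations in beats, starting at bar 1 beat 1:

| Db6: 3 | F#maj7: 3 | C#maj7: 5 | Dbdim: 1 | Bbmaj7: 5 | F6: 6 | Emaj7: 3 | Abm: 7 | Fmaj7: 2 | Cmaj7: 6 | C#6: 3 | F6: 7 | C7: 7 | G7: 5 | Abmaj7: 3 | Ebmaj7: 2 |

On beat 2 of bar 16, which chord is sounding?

Beat 2 of bar 16 is beat (16−1)×4 + 2 = 62 overall.
Running totals: Db6 ends at 3, F#maj7 ends at 6, C#maj7 ends at 11, Dbdim ends at 12, Bbmaj7 ends at 17, F6 ends at 23, Emaj7 ends at 26, Abm ends at 33, Fmaj7 ends at 35, Cmaj7 ends at 41, C#6 ends at 44, F6 ends at 51, C7 ends at 58, G7 ends at 63.
Beat 62 falls within G7.

G7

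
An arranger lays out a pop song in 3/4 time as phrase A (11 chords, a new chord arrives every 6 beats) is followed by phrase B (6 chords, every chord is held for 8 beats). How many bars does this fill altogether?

38 bars

A: 11 × 6 = 66 beats = 22 bars.
B: 6 × 8 = 48 beats = 16 bars.
Total: 22 + 16 = 38 bars.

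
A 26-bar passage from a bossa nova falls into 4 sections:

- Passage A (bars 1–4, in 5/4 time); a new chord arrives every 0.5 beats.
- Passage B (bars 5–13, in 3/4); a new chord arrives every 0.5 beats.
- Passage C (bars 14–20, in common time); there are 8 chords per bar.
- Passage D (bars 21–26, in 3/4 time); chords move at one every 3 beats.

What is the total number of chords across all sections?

156 chords

A: 4·5 = 20 beats, 20/0.5 = 40 chords.
B: 9·3 = 27 beats, 27/0.5 = 54 chords.
C: 7·4 = 28 beats, 28/0.5 = 56 chords.
D: 6·3 = 18 beats, 18/3 = 6 chords.
Total: 40 + 54 + 56 + 6 = 156.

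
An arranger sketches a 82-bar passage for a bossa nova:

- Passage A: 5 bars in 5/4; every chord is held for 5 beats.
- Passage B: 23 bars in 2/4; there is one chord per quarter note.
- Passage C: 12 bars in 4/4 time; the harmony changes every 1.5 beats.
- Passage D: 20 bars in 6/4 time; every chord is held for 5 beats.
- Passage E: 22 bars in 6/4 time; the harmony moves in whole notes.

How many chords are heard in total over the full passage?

140 chords

A: 5 bars × 5 beats = 25 beats; 5 beats/chord → 5 chords.
B: 23 bars × 2 beats = 46 beats; 1 beat/chord → 46 chords.
C: 12 bars × 4 beats = 48 beats; 1.5 beats/chord → 32 chords.
D: 20 bars × 6 beats = 120 beats; 5 beats/chord → 24 chords.
E: 22 bars × 6 beats = 132 beats; 4 beats/chord → 33 chords.
Total: 5 + 46 + 32 + 24 + 33 = 140.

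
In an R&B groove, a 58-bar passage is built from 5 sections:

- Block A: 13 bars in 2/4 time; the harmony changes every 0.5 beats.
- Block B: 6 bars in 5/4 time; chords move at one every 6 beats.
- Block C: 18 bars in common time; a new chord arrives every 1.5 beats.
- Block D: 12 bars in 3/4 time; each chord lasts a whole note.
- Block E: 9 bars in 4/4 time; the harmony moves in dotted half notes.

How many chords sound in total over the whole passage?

126 chords

A: 13·2 = 26 beats, 26/0.5 = 52 chords.
B: 6·5 = 30 beats, 30/6 = 5 chords.
C: 18·4 = 72 beats, 72/1.5 = 48 chords.
D: 12·3 = 36 beats, 36/4 = 9 chords.
E: 9·4 = 36 beats, 36/3 = 12 chords.
Total: 52 + 5 + 48 + 9 + 12 = 126.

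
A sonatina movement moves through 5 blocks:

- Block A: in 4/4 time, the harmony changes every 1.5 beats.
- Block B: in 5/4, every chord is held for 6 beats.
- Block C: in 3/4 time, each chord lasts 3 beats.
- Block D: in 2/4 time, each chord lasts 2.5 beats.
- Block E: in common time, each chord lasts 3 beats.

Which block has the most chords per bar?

A: 4 beats/bar ÷ 1.5 beats/chord = 8/3 chords/bar.
B: 5 beats/bar ÷ 6 beats/chord = 5/6 chords/bar.
C: 3 beats/bar ÷ 3 beats/chord = 1 chord/bar.
D: 2 beats/bar ÷ 2.5 beats/chord = 0.8 chords/bar.
E: 4 beats/bar ÷ 3 beats/chord = 4/3 chords/bar.
Fastest is A at 8/3 chords/bar.

Block A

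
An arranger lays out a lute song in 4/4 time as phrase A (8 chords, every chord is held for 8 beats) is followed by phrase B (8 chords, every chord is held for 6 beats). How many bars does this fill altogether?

28 bars

A: 8 × 8 = 64 beats = 16 bars.
B: 8 × 6 = 48 beats = 12 bars.
Total: 16 + 12 = 28 bars.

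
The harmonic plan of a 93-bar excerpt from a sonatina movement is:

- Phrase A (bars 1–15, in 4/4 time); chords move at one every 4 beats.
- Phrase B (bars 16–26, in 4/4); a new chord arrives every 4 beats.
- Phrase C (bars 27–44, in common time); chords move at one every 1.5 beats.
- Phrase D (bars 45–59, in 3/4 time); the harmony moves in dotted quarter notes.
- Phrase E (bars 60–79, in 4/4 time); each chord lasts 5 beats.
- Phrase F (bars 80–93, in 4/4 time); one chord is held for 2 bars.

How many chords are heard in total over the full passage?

127 chords

A has 60 beats and chords last 4 each, so 15 chords.
B has 44 beats and chords last 4 each, so 11 chords.
C has 72 beats and chords last 1.5 each, so 48 chords.
D has 45 beats and chords last 1.5 each, so 30 chords.
E has 80 beats and chords last 5 each, so 16 chords.
F has 56 beats and chords last 8 each, so 7 chords.
Total: 15 + 11 + 48 + 30 + 16 + 7 = 127.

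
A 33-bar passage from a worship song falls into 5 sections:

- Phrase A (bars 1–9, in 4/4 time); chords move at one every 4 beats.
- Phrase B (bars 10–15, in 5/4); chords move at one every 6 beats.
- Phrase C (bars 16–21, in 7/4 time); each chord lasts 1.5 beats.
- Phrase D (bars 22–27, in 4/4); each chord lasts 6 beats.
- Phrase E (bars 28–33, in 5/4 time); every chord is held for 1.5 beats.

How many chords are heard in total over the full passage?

66 chords

A has 36 beats and chords last 4 each, so 9 chords.
B has 30 beats and chords last 6 each, so 5 chords.
C has 42 beats and chords last 1.5 each, so 28 chords.
D has 24 beats and chords last 6 each, so 4 chords.
E has 30 beats and chords last 1.5 each, so 20 chords.
Total: 9 + 5 + 28 + 4 + 20 = 66.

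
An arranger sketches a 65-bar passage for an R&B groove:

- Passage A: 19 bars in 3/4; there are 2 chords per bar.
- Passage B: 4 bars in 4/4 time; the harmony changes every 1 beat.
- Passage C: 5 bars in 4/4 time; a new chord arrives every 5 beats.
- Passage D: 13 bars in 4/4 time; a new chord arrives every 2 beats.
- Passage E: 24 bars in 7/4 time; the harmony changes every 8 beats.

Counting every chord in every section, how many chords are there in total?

105 chords

A: 19·3 = 57 beats, 57/1.5 = 38 chords.
B: 4·4 = 16 beats, 16/1 = 16 chords.
C: 5·4 = 20 beats, 20/5 = 4 chords.
D: 13·4 = 52 beats, 52/2 = 26 chords.
E: 24·7 = 168 beats, 168/8 = 21 chords.
Total: 38 + 16 + 4 + 26 + 21 = 105.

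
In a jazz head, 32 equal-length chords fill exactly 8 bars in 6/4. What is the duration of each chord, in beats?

1.5 beats

8 bars × 6 beats/bar = 48 beats total.
48 beats ÷ 32 chords = 1.5 beats per chord.
(That is a dotted quarter note.)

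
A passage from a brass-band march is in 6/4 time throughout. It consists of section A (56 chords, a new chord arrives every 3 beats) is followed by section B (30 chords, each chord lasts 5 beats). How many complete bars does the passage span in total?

53 bars

A: 56 × 3 = 168 beats = 28 bars.
B: 30 × 5 = 150 beats = 25 bars.
Total: 28 + 25 = 53 bars.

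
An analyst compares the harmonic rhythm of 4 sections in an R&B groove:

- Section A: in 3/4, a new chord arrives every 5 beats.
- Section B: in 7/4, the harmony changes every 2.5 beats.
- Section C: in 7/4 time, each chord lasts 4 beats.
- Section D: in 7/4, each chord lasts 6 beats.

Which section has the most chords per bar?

A: each chord is 5 beats in 3/4, so 0.6 per bar.
B: each chord is 2.5 beats in 7/4, so 2.8 per bar.
C: each chord is 4 beats in 7/4, so 1.75 per bar.
D: each chord is 6 beats in 7/4, so 7/6 per bar.
Fastest is B at 2.8 chords/bar.

Section B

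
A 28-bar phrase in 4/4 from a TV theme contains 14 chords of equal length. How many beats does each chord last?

8 beats

28 bars × 4 beats/bar = 112 beats total.
112 beats ÷ 14 chords = 8 beats per chord.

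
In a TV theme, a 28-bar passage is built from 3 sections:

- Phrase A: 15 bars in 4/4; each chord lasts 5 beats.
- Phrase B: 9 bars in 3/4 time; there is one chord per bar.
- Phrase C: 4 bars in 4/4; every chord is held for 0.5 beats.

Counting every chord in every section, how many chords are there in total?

53 chords

A: 15 bars × 4 beats = 60 beats; 5 beats/chord → 12 chords.
B: 9 bars × 3 beats = 27 beats; 3 beats/chord → 9 chords.
C: 4 bars × 4 beats = 16 beats; 0.5 beats/chord → 32 chords.
Total: 12 + 9 + 32 = 53.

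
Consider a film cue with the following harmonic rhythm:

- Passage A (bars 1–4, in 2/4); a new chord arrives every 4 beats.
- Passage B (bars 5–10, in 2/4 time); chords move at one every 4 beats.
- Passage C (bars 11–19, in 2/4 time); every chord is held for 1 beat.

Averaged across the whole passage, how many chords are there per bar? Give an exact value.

23/19 chords per bar

A: 4 bars of 2 beats is 8 beats; at 4 beats each that's 2 chords.
B: 6 bars of 2 beats is 12 beats; at 4 beats each that's 3 chords.
C: 9 bars of 2 beats is 18 beats; at 1 beat each that's 18 chords.
Overall: 23 chords over 19 bars → 23/19 = 23/19 chords per bar.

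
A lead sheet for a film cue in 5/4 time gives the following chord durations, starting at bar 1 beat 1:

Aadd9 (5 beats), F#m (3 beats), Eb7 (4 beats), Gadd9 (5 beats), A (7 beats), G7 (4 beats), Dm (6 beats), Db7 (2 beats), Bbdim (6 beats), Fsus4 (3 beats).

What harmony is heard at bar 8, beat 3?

Bbdim

Beat 3 of bar 8 is beat (8−1)×5 + 3 = 38 overall.
Running totals: Aadd9 ends at 5, F#m ends at 8, Eb7 ends at 12, Gadd9 ends at 17, A ends at 24, G7 ends at 28, Dm ends at 34, Db7 ends at 36, Bbdim ends at 42.
Beat 38 falls within Bbdim.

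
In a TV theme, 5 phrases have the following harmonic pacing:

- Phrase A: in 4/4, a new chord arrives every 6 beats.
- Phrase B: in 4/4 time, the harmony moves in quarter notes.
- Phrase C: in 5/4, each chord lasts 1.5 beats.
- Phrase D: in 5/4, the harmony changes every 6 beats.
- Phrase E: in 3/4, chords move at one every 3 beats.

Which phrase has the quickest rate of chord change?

A: 4/6 = 2/3 chords/bar.
B: 4/1 = 4 chords/bar.
C: 5/1.5 = 10/3 chords/bar.
D: 5/6 = 5/6 chords/bar.
E: 3/3 = 1 chord/bar.
Fastest is B at 4 chords/bar.

Phrase B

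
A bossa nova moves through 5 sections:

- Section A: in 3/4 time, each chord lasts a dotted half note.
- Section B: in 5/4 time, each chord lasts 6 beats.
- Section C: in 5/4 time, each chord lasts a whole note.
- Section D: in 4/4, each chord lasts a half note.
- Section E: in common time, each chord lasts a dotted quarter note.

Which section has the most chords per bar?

A: 3/3 = 1 chord/bar.
B: 5/6 = 5/6 chords/bar.
C: 5/4 = 1.25 chords/bar.
D: 4/2 = 2 chords/bar.
E: 4/1.5 = 8/3 chords/bar.
Fastest is E at 8/3 chords/bar.

Section E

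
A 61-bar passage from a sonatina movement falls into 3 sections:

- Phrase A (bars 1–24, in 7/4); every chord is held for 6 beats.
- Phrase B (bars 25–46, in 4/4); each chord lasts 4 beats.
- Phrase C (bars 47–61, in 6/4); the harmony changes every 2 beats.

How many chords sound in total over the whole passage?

95 chords

A: 24 bars × 7 beats = 168 beats; 6 beats/chord → 28 chords.
B: 22 bars × 4 beats = 88 beats; 4 beats/chord → 22 chords.
C: 15 bars × 6 beats = 90 beats; 2 beats/chord → 45 chords.
Total: 28 + 22 + 45 = 95.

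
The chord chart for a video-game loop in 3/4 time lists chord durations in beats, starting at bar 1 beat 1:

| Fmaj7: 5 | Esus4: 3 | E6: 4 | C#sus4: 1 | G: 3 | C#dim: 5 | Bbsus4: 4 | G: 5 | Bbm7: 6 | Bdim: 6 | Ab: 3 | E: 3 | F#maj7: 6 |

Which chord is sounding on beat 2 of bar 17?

F#maj7

Beat 2 of bar 17 is beat (17−1)×3 + 2 = 50 overall.
Running totals: Fmaj7 ends at 5, Esus4 ends at 8, E6 ends at 12, C#sus4 ends at 13, G ends at 16, C#dim ends at 21, Bbsus4 ends at 25, G ends at 30, Bbm7 ends at 36, Bdim ends at 42, Ab ends at 45, E ends at 48, F#maj7 ends at 54.
Beat 50 falls within F#maj7.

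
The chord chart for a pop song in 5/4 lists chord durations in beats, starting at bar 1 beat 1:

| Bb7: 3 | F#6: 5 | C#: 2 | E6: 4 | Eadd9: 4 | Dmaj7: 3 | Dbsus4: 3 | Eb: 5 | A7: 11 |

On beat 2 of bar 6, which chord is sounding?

Beat 2 of bar 6 is beat (6−1)×5 + 2 = 27 overall.
Running totals: Bb7 ends at 3, F#6 ends at 8, C# ends at 10, E6 ends at 14, Eadd9 ends at 18, Dmaj7 ends at 21, Dbsus4 ends at 24, Eb ends at 29.
Beat 27 falls within Eb.

Eb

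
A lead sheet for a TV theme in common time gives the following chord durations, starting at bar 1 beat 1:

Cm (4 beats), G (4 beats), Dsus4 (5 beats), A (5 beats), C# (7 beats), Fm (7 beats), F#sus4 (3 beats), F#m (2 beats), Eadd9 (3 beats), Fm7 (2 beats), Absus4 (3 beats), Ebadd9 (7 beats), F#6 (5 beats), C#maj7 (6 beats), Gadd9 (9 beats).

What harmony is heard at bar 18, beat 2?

Beat 2 of bar 18 is beat (18−1)×4 + 2 = 70 overall.
Running totals: Cm ends at 4, G ends at 8, Dsus4 ends at 13, A ends at 18, C# ends at 25, Fm ends at 32, F#sus4 ends at 35, F#m ends at 37, Eadd9 ends at 40, Fm7 ends at 42, Absus4 ends at 45, Ebadd9 ends at 52, F#6 ends at 57, C#maj7 ends at 63, Gadd9 ends at 72.
Beat 70 falls within Gadd9.

Gadd9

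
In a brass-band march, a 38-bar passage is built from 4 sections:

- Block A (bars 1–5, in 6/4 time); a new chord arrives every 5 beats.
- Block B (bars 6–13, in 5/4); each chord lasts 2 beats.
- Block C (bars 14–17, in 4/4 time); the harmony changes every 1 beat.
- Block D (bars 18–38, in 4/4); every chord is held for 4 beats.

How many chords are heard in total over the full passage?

63 chords

A: 5 bars × 6 beats = 30 beats; 5 beats/chord → 6 chords.
B: 8 bars × 5 beats = 40 beats; 2 beats/chord → 20 chords.
C: 4 bars × 4 beats = 16 beats; 1 beat/chord → 16 chords.
D: 21 bars × 4 beats = 84 beats; 4 beats/chord → 21 chords.
Total: 6 + 20 + 16 + 21 = 63.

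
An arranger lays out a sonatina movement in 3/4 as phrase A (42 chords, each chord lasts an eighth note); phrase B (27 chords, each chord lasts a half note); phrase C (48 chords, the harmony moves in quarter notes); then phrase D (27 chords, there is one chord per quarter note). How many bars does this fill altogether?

50 bars

A: 42 × 0.5 = 21 beats = 7 bars.
B: 27 × 2 = 54 beats = 18 bars.
C: 48 × 1 = 48 beats = 16 bars.
D: 27 × 1 = 27 beats = 9 bars.
Total: 7 + 18 + 16 + 9 = 50 bars.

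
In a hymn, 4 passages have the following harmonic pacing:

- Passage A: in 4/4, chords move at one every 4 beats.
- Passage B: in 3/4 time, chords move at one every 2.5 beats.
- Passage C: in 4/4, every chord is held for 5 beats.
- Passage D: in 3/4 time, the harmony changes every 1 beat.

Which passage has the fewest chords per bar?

A: each chord is 4 beats in 4/4, so 1 per bar.
B: each chord is 2.5 beats in 3/4, so 1.2 per bar.
C: each chord is 5 beats in 4/4, so 0.8 per bar.
D: each chord is 1 beat in 3/4, so 3 per bar.
Slowest is C at 0.8 chords/bar.

Passage C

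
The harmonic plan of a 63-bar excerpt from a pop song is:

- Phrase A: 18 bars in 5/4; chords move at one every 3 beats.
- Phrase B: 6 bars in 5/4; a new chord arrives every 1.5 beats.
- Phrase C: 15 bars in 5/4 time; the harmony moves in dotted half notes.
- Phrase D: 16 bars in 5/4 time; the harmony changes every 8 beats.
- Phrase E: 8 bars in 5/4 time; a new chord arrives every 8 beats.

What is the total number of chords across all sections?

A: 18·5 = 90 beats, 90/3 = 30 chords.
B: 6·5 = 30 beats, 30/1.5 = 20 chords.
C: 15·5 = 75 beats, 75/3 = 25 chords.
D: 16·5 = 80 beats, 80/8 = 10 chords.
E: 8·5 = 40 beats, 40/8 = 5 chords.
Total: 30 + 20 + 25 + 10 + 5 = 90.

90 chords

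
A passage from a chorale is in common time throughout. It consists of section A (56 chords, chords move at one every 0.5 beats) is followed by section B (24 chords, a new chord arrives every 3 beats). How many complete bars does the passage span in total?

A: 56 × 0.5 = 28 beats = 7 bars.
B: 24 × 3 = 72 beats = 18 bars.
Total: 7 + 18 = 25 bars.

25 bars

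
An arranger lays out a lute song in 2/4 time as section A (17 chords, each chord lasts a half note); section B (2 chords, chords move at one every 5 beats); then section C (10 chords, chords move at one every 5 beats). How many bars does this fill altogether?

47 bars

A: 17 × 2 = 34 beats = 17 bars.
B: 2 × 5 = 10 beats = 5 bars.
C: 10 × 5 = 50 beats = 25 bars.
Total: 17 + 5 + 25 = 47 bars.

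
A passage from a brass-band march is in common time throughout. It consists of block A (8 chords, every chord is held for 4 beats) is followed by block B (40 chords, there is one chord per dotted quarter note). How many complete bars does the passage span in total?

A: 8 × 4 = 32 beats = 8 bars.
B: 40 × 1.5 = 60 beats = 15 bars.
Total: 8 + 15 = 23 bars.

23 bars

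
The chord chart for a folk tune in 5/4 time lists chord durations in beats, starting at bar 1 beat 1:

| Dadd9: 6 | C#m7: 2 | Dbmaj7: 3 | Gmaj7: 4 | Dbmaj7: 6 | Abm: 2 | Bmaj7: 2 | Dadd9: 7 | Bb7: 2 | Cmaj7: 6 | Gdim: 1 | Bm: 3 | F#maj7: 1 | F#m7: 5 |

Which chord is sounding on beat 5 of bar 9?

Beat 5 of bar 9 is beat (9−1)×5 + 5 = 45 overall.
Running totals: Dadd9 ends at 6, C#m7 ends at 8, Dbmaj7 ends at 11, Gmaj7 ends at 15, Dbmaj7 ends at 21, Abm ends at 23, Bmaj7 ends at 25, Dadd9 ends at 32, Bb7 ends at 34, Cmaj7 ends at 40, Gdim ends at 41, Bm ends at 44, F#maj7 ends at 45.
Beat 45 falls within F#maj7.

F#maj7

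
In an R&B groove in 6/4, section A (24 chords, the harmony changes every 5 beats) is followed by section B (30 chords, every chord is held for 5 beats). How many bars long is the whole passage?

A: 24 × 5 = 120 beats = 20 bars.
B: 30 × 5 = 150 beats = 25 bars.
Total: 20 + 25 = 45 bars.

45 bars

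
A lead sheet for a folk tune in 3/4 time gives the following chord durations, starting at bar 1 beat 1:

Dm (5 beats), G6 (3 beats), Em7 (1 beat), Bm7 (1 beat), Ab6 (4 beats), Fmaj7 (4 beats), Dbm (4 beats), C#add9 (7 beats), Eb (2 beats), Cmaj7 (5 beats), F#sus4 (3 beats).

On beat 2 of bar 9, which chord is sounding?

C#add9

Beat 2 of bar 9 is beat (9−1)×3 + 2 = 26 overall.
Running totals: Dm ends at 5, G6 ends at 8, Em7 ends at 9, Bm7 ends at 10, Ab6 ends at 14, Fmaj7 ends at 18, Dbm ends at 22, C#add9 ends at 29.
Beat 26 falls within C#add9.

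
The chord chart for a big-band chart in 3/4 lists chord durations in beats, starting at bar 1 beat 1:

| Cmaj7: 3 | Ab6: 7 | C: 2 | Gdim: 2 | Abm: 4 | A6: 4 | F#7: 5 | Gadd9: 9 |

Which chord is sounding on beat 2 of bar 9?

F#7

Beat 2 of bar 9 is beat (9−1)×3 + 2 = 26 overall.
Running totals: Cmaj7 ends at 3, Ab6 ends at 10, C ends at 12, Gdim ends at 14, Abm ends at 18, A6 ends at 22, F#7 ends at 27.
Beat 26 falls within F#7.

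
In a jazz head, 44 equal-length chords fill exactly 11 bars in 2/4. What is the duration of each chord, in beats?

0.5 beats

11 bars × 2 beats/bar = 22 beats total.
22 beats ÷ 44 chords = 0.5 beats per chord.
(That is an eighth note.)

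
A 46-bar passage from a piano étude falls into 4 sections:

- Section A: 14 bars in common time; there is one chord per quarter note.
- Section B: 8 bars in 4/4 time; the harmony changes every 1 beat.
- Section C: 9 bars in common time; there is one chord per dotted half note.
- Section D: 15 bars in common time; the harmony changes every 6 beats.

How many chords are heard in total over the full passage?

A: 14·4 = 56 beats, 56/1 = 56 chords.
B: 8·4 = 32 beats, 32/1 = 32 chords.
C: 9·4 = 36 beats, 36/3 = 12 chords.
D: 15·4 = 60 beats, 60/6 = 10 chords.
Total: 56 + 32 + 12 + 10 = 110.

110 chords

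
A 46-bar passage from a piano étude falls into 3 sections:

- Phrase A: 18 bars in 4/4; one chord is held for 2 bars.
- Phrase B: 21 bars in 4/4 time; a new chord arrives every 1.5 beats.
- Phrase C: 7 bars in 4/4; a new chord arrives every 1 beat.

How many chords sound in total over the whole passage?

93 chords

A: 18 bars × 4 beats = 72 beats; 8 beats/chord → 9 chords.
B: 21 bars × 4 beats = 84 beats; 1.5 beats/chord → 56 chords.
C: 7 bars × 4 beats = 28 beats; 1 beat/chord → 28 chords.
Total: 9 + 56 + 28 = 93.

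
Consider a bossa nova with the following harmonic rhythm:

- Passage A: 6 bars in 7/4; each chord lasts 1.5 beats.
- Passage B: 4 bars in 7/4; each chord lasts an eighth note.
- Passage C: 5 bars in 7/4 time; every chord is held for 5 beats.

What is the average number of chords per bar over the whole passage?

A: 6 bars of 7 beats is 42 beats; at 1.5 beats each that's 28 chords.
B: 4 bars of 7 beats is 28 beats; at 0.5 beats each that's 56 chords.
C: 5 bars of 7 beats is 35 beats; at 5 beats each that's 7 chords.
Overall: 91 chords over 15 bars → 91/15 = 91/15 chords per bar.

91/15 chords per bar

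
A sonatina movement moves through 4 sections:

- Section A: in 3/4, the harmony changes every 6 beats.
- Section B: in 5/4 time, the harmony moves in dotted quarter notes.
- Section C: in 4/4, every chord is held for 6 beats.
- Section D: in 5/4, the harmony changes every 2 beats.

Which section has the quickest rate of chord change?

A: each chord is 6 beats in 3/4, so 0.5 per bar.
B: each chord is 1.5 beats in 5/4, so 10/3 per bar.
C: each chord is 6 beats in 4/4, so 2/3 per bar.
D: each chord is 2 beats in 5/4, so 2.5 per bar.
Fastest is B at 10/3 chords/bar.

Section B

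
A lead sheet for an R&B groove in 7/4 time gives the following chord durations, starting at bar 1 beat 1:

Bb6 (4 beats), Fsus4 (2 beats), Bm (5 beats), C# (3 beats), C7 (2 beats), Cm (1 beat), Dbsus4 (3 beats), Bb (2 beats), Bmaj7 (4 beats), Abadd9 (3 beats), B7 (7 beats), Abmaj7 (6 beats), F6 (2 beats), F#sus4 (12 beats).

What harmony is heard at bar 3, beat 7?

Beat 7 of bar 3 is beat (3−1)×7 + 7 = 21 overall.
Running totals: Bb6 ends at 4, Fsus4 ends at 6, Bm ends at 11, C# ends at 14, C7 ends at 16, Cm ends at 17, Dbsus4 ends at 20, Bb ends at 22.
Beat 21 falls within Bb.

Bb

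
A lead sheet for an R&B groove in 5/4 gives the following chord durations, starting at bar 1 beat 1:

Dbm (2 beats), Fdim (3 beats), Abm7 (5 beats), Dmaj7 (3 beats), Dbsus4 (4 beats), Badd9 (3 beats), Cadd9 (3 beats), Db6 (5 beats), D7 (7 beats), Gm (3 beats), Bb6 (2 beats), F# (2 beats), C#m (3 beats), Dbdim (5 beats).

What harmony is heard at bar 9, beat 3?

Beat 3 of bar 9 is beat (9−1)×5 + 3 = 43 overall.
Running totals: Dbm ends at 2, Fdim ends at 5, Abm7 ends at 10, Dmaj7 ends at 13, Dbsus4 ends at 17, Badd9 ends at 20, Cadd9 ends at 23, Db6 ends at 28, D7 ends at 35, Gm ends at 38, Bb6 ends at 40, F# ends at 42, C#m ends at 45.
Beat 43 falls within C#m.

C#m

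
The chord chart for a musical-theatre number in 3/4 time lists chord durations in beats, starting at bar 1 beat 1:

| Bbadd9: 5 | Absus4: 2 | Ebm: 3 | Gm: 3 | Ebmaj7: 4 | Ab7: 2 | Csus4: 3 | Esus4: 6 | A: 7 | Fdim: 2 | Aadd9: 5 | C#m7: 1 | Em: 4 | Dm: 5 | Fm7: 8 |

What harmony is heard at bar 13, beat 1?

Fdim

Beat 1 of bar 13 is beat (13−1)×3 + 1 = 37 overall.
Running totals: Bbadd9 ends at 5, Absus4 ends at 7, Ebm ends at 10, Gm ends at 13, Ebmaj7 ends at 17, Ab7 ends at 19, Csus4 ends at 22, Esus4 ends at 28, A ends at 35, Fdim ends at 37.
Beat 37 falls within Fdim.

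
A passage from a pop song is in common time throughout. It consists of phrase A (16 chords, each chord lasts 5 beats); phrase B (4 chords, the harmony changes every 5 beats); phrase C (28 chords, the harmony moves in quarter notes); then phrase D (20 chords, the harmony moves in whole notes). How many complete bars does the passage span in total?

52 bars

A: 16 × 5 = 80 beats = 20 bars.
B: 4 × 5 = 20 beats = 5 bars.
C: 28 × 1 = 28 beats = 7 bars.
D: 20 × 4 = 80 beats = 20 bars.
Total: 20 + 5 + 7 + 20 = 52 bars.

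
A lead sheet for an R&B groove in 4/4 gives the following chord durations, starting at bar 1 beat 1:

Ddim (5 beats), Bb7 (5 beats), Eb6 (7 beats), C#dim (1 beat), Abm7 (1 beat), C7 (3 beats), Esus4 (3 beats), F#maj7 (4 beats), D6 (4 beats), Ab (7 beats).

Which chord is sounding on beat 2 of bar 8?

D6

Beat 2 of bar 8 is beat (8−1)×4 + 2 = 30 overall.
Running totals: Ddim ends at 5, Bb7 ends at 10, Eb6 ends at 17, C#dim ends at 18, Abm7 ends at 19, C7 ends at 22, Esus4 ends at 25, F#maj7 ends at 29, D6 ends at 33.
Beat 30 falls within D6.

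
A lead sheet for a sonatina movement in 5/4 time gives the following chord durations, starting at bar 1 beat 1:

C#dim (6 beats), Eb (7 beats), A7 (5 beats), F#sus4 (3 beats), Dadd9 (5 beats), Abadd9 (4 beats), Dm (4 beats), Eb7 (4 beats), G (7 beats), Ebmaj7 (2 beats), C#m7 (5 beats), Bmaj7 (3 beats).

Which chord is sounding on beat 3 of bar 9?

Beat 3 of bar 9 is beat (9−1)×5 + 3 = 43 overall.
Running totals: C#dim ends at 6, Eb ends at 13, A7 ends at 18, F#sus4 ends at 21, Dadd9 ends at 26, Abadd9 ends at 30, Dm ends at 34, Eb7 ends at 38, G ends at 45.
Beat 43 falls within G.

G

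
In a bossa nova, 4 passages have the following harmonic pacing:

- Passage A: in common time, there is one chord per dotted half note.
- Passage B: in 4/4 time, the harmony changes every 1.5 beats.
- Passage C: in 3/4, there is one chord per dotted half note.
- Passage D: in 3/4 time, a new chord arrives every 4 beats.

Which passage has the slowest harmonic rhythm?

A: 4 beats/bar ÷ 3 beats/chord = 4/3 chords/bar.
B: 4 beats/bar ÷ 1.5 beats/chord = 8/3 chords/bar.
C: 3 beats/bar ÷ 3 beats/chord = 1 chord/bar.
D: 3 beats/bar ÷ 4 beats/chord = 0.75 chords/bar.
Slowest is D at 0.75 chords/bar.

Passage D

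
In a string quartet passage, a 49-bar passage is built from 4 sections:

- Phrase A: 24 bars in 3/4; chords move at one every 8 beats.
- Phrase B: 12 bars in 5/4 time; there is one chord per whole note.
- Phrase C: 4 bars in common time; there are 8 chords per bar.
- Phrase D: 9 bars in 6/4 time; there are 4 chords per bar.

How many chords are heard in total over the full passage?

A: 24 bars × 3 beats = 72 beats; 8 beats/chord → 9 chords.
B: 12 bars × 5 beats = 60 beats; 4 beats/chord → 15 chords.
C: 4 bars × 4 beats = 16 beats; 0.5 beats/chord → 32 chords.
D: 9 bars × 6 beats = 54 beats; 1.5 beats/chord → 36 chords.
Total: 9 + 15 + 32 + 36 = 92.

92 chords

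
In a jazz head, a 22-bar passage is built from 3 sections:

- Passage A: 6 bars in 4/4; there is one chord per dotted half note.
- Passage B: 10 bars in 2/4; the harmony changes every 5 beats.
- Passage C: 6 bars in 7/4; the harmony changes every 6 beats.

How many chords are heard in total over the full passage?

A: 6·4 = 24 beats, 24/3 = 8 chords.
B: 10·2 = 20 beats, 20/5 = 4 chords.
C: 6·7 = 42 beats, 42/6 = 7 chords.
Total: 8 + 4 + 7 = 19.

19 chords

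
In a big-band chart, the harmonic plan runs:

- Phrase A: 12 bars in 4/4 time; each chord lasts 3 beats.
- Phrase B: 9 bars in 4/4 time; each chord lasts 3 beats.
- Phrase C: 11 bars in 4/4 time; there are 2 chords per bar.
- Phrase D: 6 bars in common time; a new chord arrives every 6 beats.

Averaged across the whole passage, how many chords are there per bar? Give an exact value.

A: 12 bars of 4 beats is 48 beats; at 3 beats each that's 16 chords.
B: 9 bars of 4 beats is 36 beats; at 3 beats each that's 12 chords.
C: 11 bars of 4 beats is 44 beats; at 2 beats each that's 22 chords.
D: 6 bars of 4 beats is 24 beats; at 6 beats each that's 4 chords.
Overall: 54 chords over 38 bars → 54/38 = 27/19 chords per bar.

27/19 chords per bar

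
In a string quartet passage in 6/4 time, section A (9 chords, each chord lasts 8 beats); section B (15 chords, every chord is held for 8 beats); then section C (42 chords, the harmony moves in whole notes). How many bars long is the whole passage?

A: 9 × 8 = 72 beats = 12 bars.
B: 15 × 8 = 120 beats = 20 bars.
C: 42 × 4 = 168 beats = 28 bars.
Total: 12 + 20 + 28 = 60 bars.

60 bars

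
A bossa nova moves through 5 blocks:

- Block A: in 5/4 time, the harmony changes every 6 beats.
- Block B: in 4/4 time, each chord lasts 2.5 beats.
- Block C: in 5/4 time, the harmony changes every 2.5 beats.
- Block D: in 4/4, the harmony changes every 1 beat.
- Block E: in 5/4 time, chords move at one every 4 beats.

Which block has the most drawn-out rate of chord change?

A: 5 beats/bar ÷ 6 beats/chord = 5/6 chords/bar.
B: 4 beats/bar ÷ 2.5 beats/chord = 1.6 chords/bar.
C: 5 beats/bar ÷ 2.5 beats/chord = 2 chords/bar.
D: 4 beats/bar ÷ 1 beat/chord = 4 chords/bar.
E: 5 beats/bar ÷ 4 beats/chord = 1.25 chords/bar.
Slowest is A at 5/6 chords/bar.

Block A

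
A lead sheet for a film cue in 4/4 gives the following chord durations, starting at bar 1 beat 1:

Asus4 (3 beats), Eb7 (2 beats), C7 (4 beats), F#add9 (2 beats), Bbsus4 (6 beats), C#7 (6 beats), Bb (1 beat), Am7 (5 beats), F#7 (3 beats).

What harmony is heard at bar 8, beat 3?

Beat 3 of bar 8 is beat (8−1)×4 + 3 = 31 overall.
Running totals: Asus4 ends at 3, Eb7 ends at 5, C7 ends at 9, F#add9 ends at 11, Bbsus4 ends at 17, C#7 ends at 23, Bb ends at 24, Am7 ends at 29, F#7 ends at 32.
Beat 31 falls within F#7.

F#7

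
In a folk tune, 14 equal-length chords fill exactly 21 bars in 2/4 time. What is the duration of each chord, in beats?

21 bars × 2 beats/bar = 42 beats total.
42 beats ÷ 14 chords = 3 beats per chord.
(That is a dotted half note.)

3 beats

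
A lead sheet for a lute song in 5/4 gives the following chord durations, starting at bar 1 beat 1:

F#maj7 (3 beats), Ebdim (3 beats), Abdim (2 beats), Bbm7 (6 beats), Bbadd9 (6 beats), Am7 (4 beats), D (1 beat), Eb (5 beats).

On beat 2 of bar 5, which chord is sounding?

Beat 2 of bar 5 is beat (5−1)×5 + 2 = 22 overall.
Running totals: F#maj7 ends at 3, Ebdim ends at 6, Abdim ends at 8, Bbm7 ends at 14, Bbadd9 ends at 20, Am7 ends at 24.
Beat 22 falls within Am7.

Am7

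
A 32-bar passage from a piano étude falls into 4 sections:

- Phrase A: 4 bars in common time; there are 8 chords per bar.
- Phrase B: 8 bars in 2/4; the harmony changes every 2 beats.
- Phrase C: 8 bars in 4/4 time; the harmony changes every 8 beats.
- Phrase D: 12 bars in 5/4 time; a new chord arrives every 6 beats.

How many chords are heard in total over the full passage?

A: 4 bars × 4 beats = 16 beats; 0.5 beats/chord → 32 chords.
B: 8 bars × 2 beats = 16 beats; 2 beats/chord → 8 chords.
C: 8 bars × 4 beats = 32 beats; 8 beats/chord → 4 chords.
D: 12 bars × 5 beats = 60 beats; 6 beats/chord → 10 chords.
Total: 32 + 8 + 4 + 10 = 54.

54 chords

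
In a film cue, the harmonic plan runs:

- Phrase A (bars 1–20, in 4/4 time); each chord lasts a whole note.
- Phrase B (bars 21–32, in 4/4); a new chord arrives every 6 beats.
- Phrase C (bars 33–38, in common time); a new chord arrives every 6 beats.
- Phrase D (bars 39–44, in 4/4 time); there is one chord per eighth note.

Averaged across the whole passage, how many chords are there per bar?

20/11 chords per bar

A: 20 bars of 4 beats is 80 beats; at 4 beats each that's 20 chords.
B: 12 bars of 4 beats is 48 beats; at 6 beats each that's 8 chords.
C: 6 bars of 4 beats is 24 beats; at 6 beats each that's 4 chords.
D: 6 bars of 4 beats is 24 beats; at 0.5 beats each that's 48 chords.
Overall: 80 chords over 44 bars → 80/44 = 20/11 chords per bar.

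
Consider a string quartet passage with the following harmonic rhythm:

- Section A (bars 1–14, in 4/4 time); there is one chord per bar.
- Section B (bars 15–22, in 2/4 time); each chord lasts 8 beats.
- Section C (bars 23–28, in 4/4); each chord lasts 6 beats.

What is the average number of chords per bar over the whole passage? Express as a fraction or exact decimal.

5/7 chords per bar

A: 14 × 4 = 56 beats ÷ 4 = 14 chords.
B: 8 × 2 = 16 beats ÷ 8 = 2 chords.
C: 6 × 4 = 24 beats ÷ 6 = 4 chords.
Overall: 20 chords over 28 bars → 20/28 = 5/7 chords per bar.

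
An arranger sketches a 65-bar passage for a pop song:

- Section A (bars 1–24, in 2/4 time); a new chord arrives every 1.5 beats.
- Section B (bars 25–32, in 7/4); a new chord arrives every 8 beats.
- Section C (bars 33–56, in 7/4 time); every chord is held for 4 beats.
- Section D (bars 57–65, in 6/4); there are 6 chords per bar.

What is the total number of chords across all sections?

A has 48 beats and chords last 1.5 each, so 32 chords.
B has 56 beats and chords last 8 each, so 7 chords.
C has 168 beats and chords last 4 each, so 42 chords.
D has 54 beats and chords last 1 each, so 54 chords.
Total: 32 + 7 + 42 + 54 = 135.

135 chords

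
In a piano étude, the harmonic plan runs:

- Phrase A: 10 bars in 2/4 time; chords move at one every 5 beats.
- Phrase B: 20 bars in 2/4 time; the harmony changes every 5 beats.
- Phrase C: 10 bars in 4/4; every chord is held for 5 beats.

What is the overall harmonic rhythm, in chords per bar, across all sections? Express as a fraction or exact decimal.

A: 10 × 2 = 20 beats ÷ 5 = 4 chords.
B: 20 × 2 = 40 beats ÷ 5 = 8 chords.
C: 10 × 4 = 40 beats ÷ 5 = 8 chords.
Overall: 20 chords over 40 bars → 20/40 = 0.5 chords per bar.

0.5 chords per bar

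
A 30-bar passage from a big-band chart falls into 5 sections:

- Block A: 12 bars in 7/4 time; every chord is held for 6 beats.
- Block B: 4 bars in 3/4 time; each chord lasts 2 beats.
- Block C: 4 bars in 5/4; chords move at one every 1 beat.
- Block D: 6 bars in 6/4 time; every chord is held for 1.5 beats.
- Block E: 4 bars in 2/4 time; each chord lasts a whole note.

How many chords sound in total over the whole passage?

66 chords

A: 12·7 = 84 beats, 84/6 = 14 chords.
B: 4·3 = 12 beats, 12/2 = 6 chords.
C: 4·5 = 20 beats, 20/1 = 20 chords.
D: 6·6 = 36 beats, 36/1.5 = 24 chords.
E: 4·2 = 8 beats, 8/4 = 2 chords.
Total: 14 + 6 + 20 + 24 + 2 = 66.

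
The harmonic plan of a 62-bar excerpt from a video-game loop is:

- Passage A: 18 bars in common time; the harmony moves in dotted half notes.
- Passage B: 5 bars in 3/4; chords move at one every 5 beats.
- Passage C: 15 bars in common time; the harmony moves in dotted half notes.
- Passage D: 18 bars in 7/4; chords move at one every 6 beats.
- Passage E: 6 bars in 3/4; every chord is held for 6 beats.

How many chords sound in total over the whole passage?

71 chords

A: 18 bars × 4 beats = 72 beats; 3 beats/chord → 24 chords.
B: 5 bars × 3 beats = 15 beats; 5 beats/chord → 3 chords.
C: 15 bars × 4 beats = 60 beats; 3 beats/chord → 20 chords.
D: 18 bars × 7 beats = 126 beats; 6 beats/chord → 21 chords.
E: 6 bars × 3 beats = 18 beats; 6 beats/chord → 3 chords.
Total: 24 + 3 + 20 + 21 + 3 = 71.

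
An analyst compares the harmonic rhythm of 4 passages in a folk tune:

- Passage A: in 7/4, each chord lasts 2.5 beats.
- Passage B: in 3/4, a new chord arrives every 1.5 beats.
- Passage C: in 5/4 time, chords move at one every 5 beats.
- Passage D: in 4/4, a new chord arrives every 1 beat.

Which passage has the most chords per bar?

Passage D

A: each chord is 2.5 beats in 7/4, so 2.8 per bar.
B: each chord is 1.5 beats in 3/4, so 2 per bar.
C: each chord is 5 beats in 5/4, so 1 per bar.
D: each chord is 1 beat in 4/4, so 4 per bar.
Fastest is D at 4 chords/bar.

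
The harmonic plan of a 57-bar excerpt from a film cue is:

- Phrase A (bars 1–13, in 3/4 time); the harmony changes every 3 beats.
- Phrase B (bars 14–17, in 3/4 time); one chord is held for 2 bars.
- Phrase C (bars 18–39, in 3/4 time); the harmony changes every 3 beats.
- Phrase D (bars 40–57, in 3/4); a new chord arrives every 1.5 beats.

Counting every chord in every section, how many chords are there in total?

A: 13 bars × 3 beats = 39 beats; 3 beats/chord → 13 chords.
B: 4 bars × 3 beats = 12 beats; 6 beats/chord → 2 chords.
C: 22 bars × 3 beats = 66 beats; 3 beats/chord → 22 chords.
D: 18 bars × 3 beats = 54 beats; 1.5 beats/chord → 36 chords.
Total: 13 + 2 + 22 + 36 = 73.

73 chords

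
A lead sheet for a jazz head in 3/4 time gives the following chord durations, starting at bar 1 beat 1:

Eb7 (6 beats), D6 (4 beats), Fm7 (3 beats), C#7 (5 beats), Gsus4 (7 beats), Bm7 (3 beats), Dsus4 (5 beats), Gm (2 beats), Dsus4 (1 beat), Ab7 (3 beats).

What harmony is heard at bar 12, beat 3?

Beat 3 of bar 12 is beat (12−1)×3 + 3 = 36 overall.
Running totals: Eb7 ends at 6, D6 ends at 10, Fm7 ends at 13, C#7 ends at 18, Gsus4 ends at 25, Bm7 ends at 28, Dsus4 ends at 33, Gm ends at 35, Dsus4 ends at 36.
Beat 36 falls within Dsus4.

Dsus4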